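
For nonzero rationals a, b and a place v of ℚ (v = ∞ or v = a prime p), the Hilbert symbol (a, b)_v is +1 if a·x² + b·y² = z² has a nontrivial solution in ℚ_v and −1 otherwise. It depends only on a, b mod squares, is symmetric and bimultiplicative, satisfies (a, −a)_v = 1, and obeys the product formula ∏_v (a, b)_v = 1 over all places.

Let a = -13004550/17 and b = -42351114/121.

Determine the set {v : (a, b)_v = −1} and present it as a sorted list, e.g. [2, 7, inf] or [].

[3, 17, 19, inf]

Mod squares: a ≡ -646, b ≡ -25194. Check v ∈ {∞, 2, 3, 5, 11, 13, 17, 19, 41}.
v=41: a=41^0·(≡31), b=41^2·(≡10) mod 41; (31|41)=+1, (10|41)=+1; (−1)^{0·2·20}·(+1)^2·(+1)^0 = +1.
v=17: a=17^-1·(≡8), b=17^1·(≡3) mod 17; (8|17)=+1, (3|17)=-1; (−1)^{-1·1·8}·(+1)^1·(-1)^-1 = -1.
v=3: a=3^4·(≡2), b=3^1·(≡2) mod 3; (2|3)=-1, (2|3)=-1; (−1)^{4·1·1}·(-1)^1·(-1)^4 = -1.
v=11: a=11^0·(≡4), b=11^-2·(≡8) mod 11; (4|11)=+1, (8|11)=-1; (−1)^{0·-2·5}·(+1)^-2·(-1)^0 = +1.
v=13: a=13^2·(≡9), b=13^1·(≡12) mod 13; (9|13)=+1, (12|13)=+1; (−1)^{2·1·6}·(+1)^1·(+1)^2 = +1.
v=5: a=5^2·(≡4), b=5^0·(≡1) mod 5; (4|5)=+1, (1|5)=+1; (−1)^{2·0·2}·(+1)^0·(+1)^2 = +1.
v=2: v_2(a)=1, v_2(b)=1; units ≡ 5, 3 (mod 8); ε·ε+αω+βω = 0·1+1·1+1·1 ≡ 0  ⇒  (a,b)_2 = +1.
v=∞: -646 < 0 and -25194 < 0  ⇒  (a,b)_∞ = -1.
v=19: a=19^1·(≡16), b=19^1·(≡16) mod 19; (16|19)=+1, (16|19)=+1; (−1)^{1·1·9}·(+1)^1·(+1)^1 = -1.
|Ram(-646, -25194)| = 4, even; anisotropic at {3, 17, 19, ∞}.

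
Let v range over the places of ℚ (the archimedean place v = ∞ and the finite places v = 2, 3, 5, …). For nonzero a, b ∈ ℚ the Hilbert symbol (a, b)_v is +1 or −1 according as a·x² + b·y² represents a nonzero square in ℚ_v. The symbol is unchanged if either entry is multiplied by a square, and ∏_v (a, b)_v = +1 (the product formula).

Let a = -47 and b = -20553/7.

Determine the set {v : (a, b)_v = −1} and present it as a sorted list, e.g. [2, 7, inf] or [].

[13, 31, 47, inf]

Mod squares: a ≡ -47, b ≡ -143871. Check v ∈ {∞, 2, 3, 7, 13, 17, 31, 47}.
v=31: a=31^0·(≡15), b=31^1·(≡16) mod 31; (15|31)=-1, (16|31)=+1; (−1)^{0·1·15}·(-1)^1·(+1)^0 = -1.
v=2: v_2(a)=0, v_2(b)=0; units ≡ 1, 1 (mod 8); ε·ε+αω+βω = 0·0+0·0+0·0 ≡ 0  ⇒  (a,b)_2 = +1.
v=3: a=3^0·(≡1), b=3^1·(≡1) mod 3; (1|3)=+1, (1|3)=+1; (−1)^{0·1·1}·(+1)^1·(+1)^0 = +1.
v=47: a=47^1·(≡46), b=47^0·(≡45) mod 47; (46|47)=-1, (45|47)=-1; (−1)^{1·0·23}·(-1)^0·(-1)^1 = -1.
v=∞: -47 < 0 and -143871 < 0  ⇒  (a,b)_∞ = -1.
v=13: a=13^0·(≡5), b=13^1·(≡10) mod 13; (5|13)=-1, (10|13)=+1; (−1)^{0·1·6}·(-1)^1·(+1)^0 = -1.
v=7: a=7^0·(≡2), b=7^-1·(≡6) mod 7; (2|7)=+1, (6|7)=-1; (−1)^{0·-1·3}·(+1)^-1·(-1)^0 = +1.
v=17: a=17^0·(≡4), b=17^1·(≡7) mod 17; (4|17)=+1, (7|17)=-1; (−1)^{0·1·8}·(+1)^1·(-1)^0 = +1.
Ram(-47, -143871) = {13, 31, 47, ∞}; no ℚ_13-point on the conic.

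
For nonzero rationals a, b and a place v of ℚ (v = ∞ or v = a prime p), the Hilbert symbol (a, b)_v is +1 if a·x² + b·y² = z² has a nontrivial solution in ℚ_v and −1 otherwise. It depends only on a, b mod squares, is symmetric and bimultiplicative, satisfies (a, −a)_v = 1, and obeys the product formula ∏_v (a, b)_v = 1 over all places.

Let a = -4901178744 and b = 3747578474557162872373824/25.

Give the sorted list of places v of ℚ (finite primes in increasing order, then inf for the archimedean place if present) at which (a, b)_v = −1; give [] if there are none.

[11, 23]

Mod squares: a ≡ -9614, b ≡ 156009. Check v ∈ {∞, 2, 3, 5, 7, 11, 17, 19, 23}.
v=2: v_2(a)=3, v_2(b)=6; units ≡ 1, 1 (mod 8); ε·ε+αω+βω = 0·0+3·0+6·0 ≡ 0  ⇒  (a,b)_2 = +1.
v=11: a=11^1·(≡6), b=11^2·(≡7) mod 11; (6|11)=-1, (7|11)=-1; (−1)^{1·2·5}·(-1)^2·(-1)^1 = -1.
v=23: a=23^1·(≡19), b=23^3·(≡7) mod 23; (19|23)=-1, (7|23)=-1; (−1)^{1·3·11}·(-1)^3·(-1)^1 = -1.
v=∞: -9614 < 0 and 156009 > 0  ⇒  (a,b)_∞ = +1.
v=5: a=5^0·(≡1), b=5^-2·(≡4) mod 5; (1|5)=+1, (4|5)=+1; (−1)^{0·-2·2}·(+1)^-2·(+1)^0 = +1.
v=7: a=7^2·(≡1), b=7^5·(≡5) mod 7; (1|7)=+1, (5|7)=-1; (−1)^{2·5·3}·(+1)^5·(-1)^2 = +1.
v=19: a=19^1·(≡11), b=19^3·(≡13) mod 19; (11|19)=+1, (13|19)=-1; (−1)^{1·3·9}·(+1)^3·(-1)^1 = +1.
v=17: a=17^2·(≡2), b=17^5·(≡7) mod 17; (2|17)=+1, (7|17)=-1; (−1)^{2·5·8}·(+1)^5·(-1)^2 = +1.
v=3: a=3^2·(≡1), b=3^5·(≡1) mod 3; (1|3)=+1, (1|3)=+1; (−1)^{2·5·1}·(+1)^5·(+1)^2 = +1.
(-9614, 156009 / ℚ) ramifies at {11, 23}: a division algebra.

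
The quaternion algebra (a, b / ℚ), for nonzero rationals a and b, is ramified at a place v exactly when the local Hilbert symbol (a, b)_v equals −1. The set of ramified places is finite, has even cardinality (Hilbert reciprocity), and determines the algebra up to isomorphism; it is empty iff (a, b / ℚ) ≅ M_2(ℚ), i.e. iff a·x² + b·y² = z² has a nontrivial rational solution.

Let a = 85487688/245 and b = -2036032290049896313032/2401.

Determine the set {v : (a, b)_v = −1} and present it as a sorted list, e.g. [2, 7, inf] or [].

Mod squares: a ≡ 32890, b ≡ -6374082. Check v ∈ {∞, 2, 3, 5, 7, 11, 13, 17, 19, 23}.
v=23: a=23^1·(≡16), b=23^3·(≡13) mod 23; (16|23)=+1, (13|23)=+1; (−1)^{1·3·11}·(+1)^3·(+1)^1 = -1.
v=∞: 32890 > 0 and -6374082 < 0  ⇒  (a,b)_∞ = +1.
v=19: a=19^2·(≡4), b=19^3·(≡11) mod 19; (4|19)=+1, (11|19)=+1; (−1)^{2·3·9}·(+1)^3·(+1)^2 = +1.
v=17: a=17^0·(≡11), b=17^1·(≡5) mod 17; (11|17)=-1, (5|17)=-1; (−1)^{0·1·8}·(-1)^1·(-1)^0 = -1.
v=11: a=11^1·(≡3), b=11^5·(≡2) mod 11; (3|11)=+1, (2|11)=-1; (−1)^{1·5·5}·(+1)^5·(-1)^1 = +1.
v=2: v_2(a)=3, v_2(b)=3; units ≡ 5, 7 (mod 8); ε·ε+αω+βω = 0·1+3·0+3·1 ≡ 1  ⇒  (a,b)_2 = -1.
v=5: a=5^-1·(≡2), b=5^0·(≡3) mod 5; (2|5)=-1, (3|5)=-1; (−1)^{-1·0·2}·(-1)^0·(-1)^-1 = -1.
v=13: a=13^1·(≡11), b=13^5·(≡8) mod 13; (11|13)=-1, (8|13)=-1; (−1)^{1·5·6}·(-1)^5·(-1)^1 = +1.
v=3: a=3^2·(≡1), b=3^1·(≡2) mod 3; (1|3)=+1, (2|3)=-1; (−1)^{2·1·1}·(+1)^1·(-1)^2 = +1.
v=7: a=7^-2·(≡4), b=7^-4·(≡3) mod 7; (4|7)=+1, (3|7)=-1; (−1)^{-2·-4·3}·(+1)^-4·(-1)^-2 = +1.
(32890, -6374082 / ℚ) ramifies at {2, 5, 17, 23}: a division algebra.

[2, 5, 17, 23]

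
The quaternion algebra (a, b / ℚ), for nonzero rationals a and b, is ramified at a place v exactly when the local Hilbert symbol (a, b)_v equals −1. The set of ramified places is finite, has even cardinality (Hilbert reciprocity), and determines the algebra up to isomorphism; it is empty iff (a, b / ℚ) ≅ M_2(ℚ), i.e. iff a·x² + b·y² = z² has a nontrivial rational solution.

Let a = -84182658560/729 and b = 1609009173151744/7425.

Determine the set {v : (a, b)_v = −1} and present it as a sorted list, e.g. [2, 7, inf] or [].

[2, 5, 11, 13]

Mod squares: a ≡ -110, b ≡ 3003. Check v ∈ {∞, 2, 3, 5, 7, 11, 13, 19}.
v=5: a=5^1·(≡2), b=5^-2·(≡2) mod 5; (2|5)=-1, (2|5)=-1; (−1)^{1·-2·2}·(-1)^-2·(-1)^1 = -1.
v=19: a=19^2·(≡9), b=19^4·(≡1) mod 19; (9|19)=+1, (1|19)=+1; (−1)^{2·4·9}·(+1)^4·(+1)^2 = +1.
v=2: v_2(a)=9, v_2(b)=14; units ≡ 1, 3 (mod 8); ε·ε+αω+βω = 0·1+9·1+14·0 ≡ 1  ⇒  (a,b)_2 = -1.
v=∞: -110 < 0 and 3003 > 0  ⇒  (a,b)_∞ = +1.
v=7: a=7^2·(≡4), b=7^3·(≡4) mod 7; (4|7)=+1, (4|7)=+1; (−1)^{2·3·3}·(+1)^3·(+1)^2 = +1.
v=3: a=3^-6·(≡1), b=3^-3·(≡2) mod 3; (1|3)=+1, (2|3)=-1; (−1)^{-6·-3·1}·(+1)^-3·(-1)^-6 = +1.
v=11: a=11^1·(≡4), b=11^-1·(≡3) mod 11; (4|11)=+1, (3|11)=+1; (−1)^{1·-1·5}·(+1)^-1·(+1)^1 = -1.
v=13: a=13^2·(≡8), b=13^3·(≡12) mod 13; (8|13)=-1, (12|13)=+1; (−1)^{2·3·6}·(-1)^3·(+1)^2 = -1.
Ram(-110, 3003) = {2, 5, 11, 13}; no ℚ_2-point on the conic.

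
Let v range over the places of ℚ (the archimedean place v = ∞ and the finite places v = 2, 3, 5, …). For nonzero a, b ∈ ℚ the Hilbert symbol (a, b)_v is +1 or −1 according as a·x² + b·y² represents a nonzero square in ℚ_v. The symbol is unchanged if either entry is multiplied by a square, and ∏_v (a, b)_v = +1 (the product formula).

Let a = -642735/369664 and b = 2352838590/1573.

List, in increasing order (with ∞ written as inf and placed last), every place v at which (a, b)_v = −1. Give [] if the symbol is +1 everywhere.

(a, b) ≡ (-15, 2470) mod (ℚ^×)²; places V = {2, 3, 5, 11, 13, 17, 19, 23, ∞}.
(a,b)_2: α=-10, β=1; u≡1, v≡3 (mod 8); ε(u)ε(v)=0·1, αω(v)=-10·1, βω(u)=1·0; sum ≡ 0  ⇒  +1.
(a,b)_19: α=-2, u≡11; β=1, v≡17 (mod 19); (11|19)=+1, (17|19)=+1; sign (−1)^0·+1^1·+1^-2 = +1.
(a,b)_23: α=2, u≡12; β=2, v≡12 (mod 23); (12|23)=+1, (12|23)=+1; sign (−1)^0·+1^2·+1^2 = +1.
(a,b)_5: α=1, u≡2; β=1, v≡1 (mod 5); (2|5)=-1, (1|5)=+1; sign (−1)^0·-1^1·+1^1 = -1.
(a,b)_11: α=0, u≡8; β=-2, v≡7 (mod 11); (8|11)=-1, (7|11)=-1; sign (−1)^0·-1^-2·-1^0 = +1.
(a,b)_13: α=0, u≡7; β=-1, v≡6 (mod 13); (7|13)=-1, (6|13)=-1; sign (−1)^0·-1^-1·-1^0 = -1.
(a,b)_17: α=0, u≡16; β=2, v≡3 (mod 17); (16|17)=+1, (3|17)=-1; sign (−1)^0·+1^2·-1^0 = +1.
(a,b)_∞: sgn(-15)=−, sgn(2470)=+, so +1.
(a,b)_3: α=5, u≡1; β=4, v≡1 (mod 3); (1|3)=+1, (1|3)=+1; sign (−1)^0·+1^4·+1^5 = +1.
Ram(-15, 2470) = {5, 13}; no ℚ_5-point on the conic.

[5, 13]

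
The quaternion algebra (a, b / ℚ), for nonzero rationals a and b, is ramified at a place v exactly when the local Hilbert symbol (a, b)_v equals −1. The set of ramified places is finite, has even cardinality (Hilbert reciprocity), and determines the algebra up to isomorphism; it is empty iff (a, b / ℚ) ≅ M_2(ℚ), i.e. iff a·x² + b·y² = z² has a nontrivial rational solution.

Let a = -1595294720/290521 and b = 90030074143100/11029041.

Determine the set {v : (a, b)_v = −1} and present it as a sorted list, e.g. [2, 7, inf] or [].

Mod squares: a ≡ -2945, b ≡ 176111. Check v ∈ {∞, 2, 3, 5, 7, 11, 13, 17, 19, 23, 31, 41}.
v=5: a=5^1·(≡1), b=5^2·(≡4) mod 5; (1|5)=+1, (4|5)=+1; (−1)^{1·2·2}·(+1)^2·(+1)^1 = +1.
v=3: a=3^0·(≡1), b=3^-8·(≡2) mod 3; (1|3)=+1, (2|3)=-1; (−1)^{0·-8·1}·(+1)^-8·(-1)^0 = +1.
v=23: a=23^2·(≡10), b=23^1·(≡19) mod 23; (10|23)=-1, (19|23)=-1; (−1)^{2·1·11}·(-1)^1·(-1)^2 = -1.
v=41: a=41^0·(≡19), b=41^-2·(≡36) mod 41; (19|41)=-1, (36|41)=+1; (−1)^{0·-2·20}·(-1)^-2·(+1)^0 = +1.
v=31: a=31^1·(≡6), b=31^1·(≡14) mod 31; (6|31)=-1, (14|31)=+1; (−1)^{1·1·15}·(-1)^1·(+1)^1 = +1.
v=2: v_2(a)=10, v_2(b)=2; units ≡ 7, 7 (mod 8); ε·ε+αω+βω = 1·1+10·0+2·0 ≡ 1  ⇒  (a,b)_2 = -1.
v=17: a=17^0·(≡13), b=17^2·(≡13) mod 17; (13|17)=+1, (13|17)=+1; (−1)^{0·2·8}·(+1)^2·(+1)^0 = +1.
v=13: a=13^0·(≡2), b=13^1·(≡10) mod 13; (2|13)=-1, (10|13)=+1; (−1)^{0·1·6}·(-1)^1·(+1)^0 = -1.
v=11: a=11^-2·(≡1), b=11^0·(≡3) mod 11; (1|11)=+1, (3|11)=+1; (−1)^{-2·0·5}·(+1)^0·(+1)^-2 = +1.
v=19: a=19^1·(≡7), b=19^3·(≡11) mod 19; (7|19)=+1, (11|19)=+1; (−1)^{1·3·9}·(+1)^3·(+1)^1 = -1.
v=7: a=7^-4·(≡1), b=7^2·(≡5) mod 7; (1|7)=+1, (5|7)=-1; (−1)^{-4·2·3}·(+1)^2·(-1)^-4 = +1.
v=∞: -2945 < 0 and 176111 > 0  ⇒  (a,b)_∞ = +1.
Ram(-2945, 176111) = {2, 13, 19, 23}; no ℚ_2-point on the conic.

[2, 13, 19, 23]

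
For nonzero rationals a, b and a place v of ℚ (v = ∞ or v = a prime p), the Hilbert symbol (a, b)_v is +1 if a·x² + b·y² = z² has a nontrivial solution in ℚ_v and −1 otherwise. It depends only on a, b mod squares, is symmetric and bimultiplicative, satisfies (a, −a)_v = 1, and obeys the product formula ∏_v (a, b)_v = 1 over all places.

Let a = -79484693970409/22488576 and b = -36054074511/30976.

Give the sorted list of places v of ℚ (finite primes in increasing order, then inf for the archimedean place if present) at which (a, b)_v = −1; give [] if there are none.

(a, b) ≡ (-1397526, -53751) mod (ℚ^×)²; places V = {2, 3, 7, 11, 13, 19, 23, 29, 41, ∞}.
(a,b)_∞: sgn(-1397526)=−, sgn(-53751)=−, so -1.
(a,b)_11: α=-4, u≡6; β=-2, v≡6 (mod 11); (6|11)=-1, (6|11)=-1; sign (−1)^0·-1^-2·-1^-4 = +1.
(a,b)_29: α=2, u≡9; β=0, v≡17 (mod 29); (9|29)=+1, (17|29)=-1; sign (−1)^0·+1^0·-1^2 = +1.
(a,b)_3: α=-1, u≡1; β=5, v≡2 (mod 3); (1|3)=+1, (2|3)=-1; sign (−1)^1·+1^5·-1^-1 = +1.
(a,b)_13: α=3, u≡5; β=2, v≡12 (mod 13); (5|13)=-1, (12|13)=+1; sign (−1)^0·-1^2·+1^3 = +1.
(a,b)_19: α=1, u≡18; β=1, v≡14 (mod 19); (18|19)=-1, (14|19)=-1; sign (−1)^1·-1^1·-1^1 = -1.
(a,b)_2: α=-9, β=-8; u≡5, v≡1 (mod 8); ε(u)ε(v)=0·0, αω(v)=-9·0, βω(u)=-8·1; sum ≡ 0  ⇒  +1.
(a,b)_7: α=4, u≡5; β=2, v≡1 (mod 7); (5|7)=-1, (1|7)=+1; sign (−1)^0·-1^2·+1^4 = +1.
(a,b)_23: α=1, u≡18; β=1, v≡6 (mod 23); (18|23)=+1, (6|23)=+1; sign (−1)^1·+1^1·+1^1 = -1.
(a,b)_41: α=1, u≡12; β=1, v≡2 (mod 41); (12|41)=-1, (2|41)=+1; sign (−1)^0·-1^1·+1^1 = -1.
(-1397526, -53751 / ℚ) ramifies at {19, 23, 41, ∞}: a division algebra.

[19, 23, 41, inf]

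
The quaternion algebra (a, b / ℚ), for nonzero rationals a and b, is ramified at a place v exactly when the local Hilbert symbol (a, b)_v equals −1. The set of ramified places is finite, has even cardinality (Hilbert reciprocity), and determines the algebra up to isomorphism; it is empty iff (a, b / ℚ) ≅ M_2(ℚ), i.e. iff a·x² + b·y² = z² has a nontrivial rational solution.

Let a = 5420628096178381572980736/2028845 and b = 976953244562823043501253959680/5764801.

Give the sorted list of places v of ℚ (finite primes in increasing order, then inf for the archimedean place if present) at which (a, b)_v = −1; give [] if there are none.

(a, b) ≡ (4255, 1490170) mod (ℚ^×)²; places V = {2, 3, 5, 7, 11, 13, 17, 19, 23, 31, 37, ∞}.
(a,b)_13: α=-2, u≡10; β=0, v≡5 (mod 13); (10|13)=+1, (5|13)=-1; sign (−1)^0·+1^0·-1^-2 = +1.
(a,b)_∞: sgn(4255)=+, sgn(1490170)=+, so +1.
(a,b)_17: α=4, u≡12; β=6, v≡9 (mod 17); (12|17)=-1, (9|17)=+1; sign (−1)^0·-1^6·+1^4 = +1.
(a,b)_3: α=4, u≡1; β=4, v≡1 (mod 3); (1|3)=+1, (1|3)=+1; sign (−1)^0·+1^4·+1^4 = +1.
(a,b)_5: α=-1, u≡4; β=1, v≡1 (mod 5); (4|5)=+1, (1|5)=+1; sign (−1)^0·+1^1·+1^-1 = +1.
(a,b)_19: α=2, u≡3; β=3, v≡4 (mod 19); (3|19)=-1, (4|19)=+1; sign (−1)^0·-1^3·+1^2 = -1.
(a,b)_7: α=-4, u≡5; β=-8, v≡3 (mod 7); (5|7)=-1, (3|7)=-1; sign (−1)^0·-1^-8·-1^-4 = +1.
(a,b)_11: α=2, u≡4; β=3, v≡1 (mod 11); (4|11)=+1, (1|11)=+1; sign (−1)^0·+1^3·+1^2 = +1.
(a,b)_37: α=3, u≡12; β=4, v≡2 (mod 37); (12|37)=+1, (2|37)=-1; sign (−1)^0·+1^4·-1^3 = -1.
(a,b)_23: α=1, u≡8; β=1, v≡22 (mod 23); (8|23)=+1, (22|23)=-1; sign (−1)^1·+1^1·-1^1 = +1.
(a,b)_31: α=2, u≡25; β=1, v≡9 (mod 31); (25|31)=+1, (9|31)=+1; sign (−1)^0·+1^1·+1^2 = +1.
(a,b)_2: α=14, β=13; u≡7, v≡5 (mod 8); ε(u)ε(v)=1·0, αω(v)=14·1, βω(u)=13·0; sum ≡ 0  ⇒  +1.
|Ram(4255, 1490170)| = 2, even; anisotropic at {19, 37}.

[19, 37]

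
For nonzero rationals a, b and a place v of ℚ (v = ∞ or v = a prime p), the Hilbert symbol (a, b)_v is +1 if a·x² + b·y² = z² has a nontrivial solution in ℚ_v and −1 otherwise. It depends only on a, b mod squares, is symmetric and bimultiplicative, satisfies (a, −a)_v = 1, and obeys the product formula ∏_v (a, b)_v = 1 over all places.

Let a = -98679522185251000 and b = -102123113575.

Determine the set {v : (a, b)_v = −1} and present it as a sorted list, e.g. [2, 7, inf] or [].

(a, b) ≡ (-34510, -7) mod (ℚ^×)²; places V = {2, 5, 7, 17, 29, ∞}.
(a,b)_17: α=3, u≡5; β=2, v≡10 (mod 17); (5|17)=-1, (10|17)=-1; sign (−1)^0·-1^2·-1^3 = -1.
(a,b)_7: α=7, u≡6; β=5, v≡6 (mod 7); (6|7)=-1, (6|7)=-1; sign (−1)^1·-1^5·-1^7 = -1.
(a,b)_2: α=3, β=0; u≡1, v≡1 (mod 8); ε(u)ε(v)=0·0, αω(v)=3·0, βω(u)=0·0; sum ≡ 0  ⇒  +1.
(a,b)_∞: sgn(-34510)=−, sgn(-7)=−, so -1.
(a,b)_5: α=3, u≡2; β=2, v≡2 (mod 5); (2|5)=-1, (2|5)=-1; sign (−1)^0·-1^2·-1^3 = -1.
(a,b)_29: α=3, u≡6; β=2, v≡23 (mod 29); (6|29)=+1, (23|29)=+1; sign (−1)^0·+1^2·+1^3 = +1.
Ram(-34510, -7) = {5, 7, 17, ∞}; no ℚ_5-point on the conic.

[5, 7, 17, inf]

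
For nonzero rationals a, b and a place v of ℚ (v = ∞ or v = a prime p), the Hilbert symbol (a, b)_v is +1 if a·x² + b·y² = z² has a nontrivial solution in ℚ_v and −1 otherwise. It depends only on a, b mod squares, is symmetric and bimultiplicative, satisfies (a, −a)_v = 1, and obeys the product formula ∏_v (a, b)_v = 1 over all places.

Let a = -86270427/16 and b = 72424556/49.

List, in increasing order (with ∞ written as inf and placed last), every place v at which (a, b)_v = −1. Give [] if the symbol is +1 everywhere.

[17, 31]

(a, b) ≡ (-1065067, 62651) mod (ℚ^×)²; places V = {2, 3, 7, 17, 31, 43, 47, ∞}.
(a,b)_17: α=1, u≡10; β=2, v≡5 (mod 17); (10|17)=-1, (5|17)=-1; sign (−1)^0·-1^2·-1^1 = -1.
(a,b)_3: α=4, u≡2; β=0, v≡2 (mod 3); (2|3)=-1, (2|3)=-1; sign (−1)^0·-1^0·-1^4 = +1.
(a,b)_43: α=1, u≡3; β=1, v≡40 (mod 43); (3|43)=-1, (40|43)=+1; sign (−1)^1·-1^1·+1^1 = +1.
(a,b)_47: α=1, u≡38; β=1, v≡3 (mod 47); (38|47)=-1, (3|47)=+1; sign (−1)^1·-1^1·+1^1 = +1.
(a,b)_31: α=1, u≡30; β=1, v≡3 (mod 31); (30|31)=-1, (3|31)=-1; sign (−1)^1·-1^1·-1^1 = -1.
(a,b)_7: α=0, u≡1; β=-2, v≡1 (mod 7); (1|7)=+1, (1|7)=+1; sign (−1)^0·+1^-2·+1^0 = +1.
(a,b)_∞: sgn(-1065067)=−, sgn(62651)=+, so +1.
(a,b)_2: α=-4, β=2; u≡5, v≡3 (mod 8); ε(u)ε(v)=0·1, αω(v)=-4·1, βω(u)=2·1; sum ≡ 0  ⇒  +1.
|Ram(-1065067, 62651)| = 2, even; anisotropic at {17, 31}.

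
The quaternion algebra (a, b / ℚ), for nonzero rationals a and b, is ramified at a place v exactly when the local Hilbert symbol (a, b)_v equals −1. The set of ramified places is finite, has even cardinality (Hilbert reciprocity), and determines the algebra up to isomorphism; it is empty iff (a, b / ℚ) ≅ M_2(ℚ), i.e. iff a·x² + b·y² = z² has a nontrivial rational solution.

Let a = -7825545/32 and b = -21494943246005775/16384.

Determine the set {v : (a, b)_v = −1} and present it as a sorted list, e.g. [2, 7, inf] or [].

Mod squares: a ≡ -210, b ≡ -39. Check v ∈ {∞, 2, 3, 5, 7, 13}.
v=∞: -210 < 0 and -39 < 0  ⇒  (a,b)_∞ = -1.
v=5: a=5^1·(≡3), b=5^2·(≡1) mod 5; (3|5)=-1, (1|5)=+1; (−1)^{1·2·2}·(-1)^2·(+1)^1 = +1.
v=7: a=7^3·(≡3), b=7^6·(≡6) mod 7; (3|7)=-1, (6|7)=-1; (−1)^{3·6·3}·(-1)^6·(-1)^3 = -1.
v=2: v_2(a)=-5, v_2(b)=-14; units ≡ 7, 1 (mod 8); ε·ε+αω+βω = 1·0+-5·0+-14·0 ≡ 0  ⇒  (a,b)_2 = +1.
v=13: a=13^2·(≡11), b=13^5·(≡3) mod 13; (11|13)=-1, (3|13)=+1; (−1)^{2·5·6}·(-1)^5·(+1)^2 = -1.
v=3: a=3^3·(≡2), b=3^9·(≡2) mod 3; (2|3)=-1, (2|3)=-1; (−1)^{3·9·1}·(-1)^9·(-1)^3 = -1.
(-210, -39 / ℚ) ramifies at {3, 7, 13, ∞}: a division algebra.

[3, 7, 13, inf]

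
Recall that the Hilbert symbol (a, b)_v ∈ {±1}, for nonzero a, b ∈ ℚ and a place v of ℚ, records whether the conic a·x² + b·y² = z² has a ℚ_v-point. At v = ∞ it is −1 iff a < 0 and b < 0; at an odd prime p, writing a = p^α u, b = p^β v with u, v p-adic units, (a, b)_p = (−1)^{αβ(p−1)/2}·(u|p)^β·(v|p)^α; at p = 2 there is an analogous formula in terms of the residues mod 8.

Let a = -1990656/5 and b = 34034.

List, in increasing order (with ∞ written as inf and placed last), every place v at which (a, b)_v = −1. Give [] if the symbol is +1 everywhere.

(a, b) ≡ (-30, 34034) mod (ℚ^×)²; places V = {2, 3, 5, 7, 11, 13, 17, ∞}.
(a,b)_7: α=0, u≡5; β=1, v≡4 (mod 7); (5|7)=-1, (4|7)=+1; sign (−1)^0·-1^1·+1^0 = -1.
(a,b)_5: α=-1, u≡4; β=0, v≡4 (mod 5); (4|5)=+1, (4|5)=+1; sign (−1)^0·+1^0·+1^-1 = +1.
(a,b)_∞: sgn(-30)=−, sgn(34034)=+, so +1.
(a,b)_11: α=0, u≡5; β=1, v≡3 (mod 11); (5|11)=+1, (3|11)=+1; sign (−1)^0·+1^1·+1^0 = +1.
(a,b)_2: α=13, β=1; u≡1, v≡1 (mod 8); ε(u)ε(v)=0·0, αω(v)=13·0, βω(u)=1·0; sum ≡ 0  ⇒  +1.
(a,b)_17: α=0, u≡2; β=1, v≡13 (mod 17); (2|17)=+1, (13|17)=+1; sign (−1)^0·+1^1·+1^0 = +1.
(a,b)_13: α=0, u≡12; β=1, v≡5 (mod 13); (12|13)=+1, (5|13)=-1; sign (−1)^0·+1^1·-1^0 = +1.
(a,b)_3: α=5, u≡2; β=0, v≡2 (mod 3); (2|3)=-1, (2|3)=-1; sign (−1)^0·-1^0·-1^5 = -1.
Ram(-30, 34034) = {3, 7}; no ℚ_3-point on the conic.

[3, 7]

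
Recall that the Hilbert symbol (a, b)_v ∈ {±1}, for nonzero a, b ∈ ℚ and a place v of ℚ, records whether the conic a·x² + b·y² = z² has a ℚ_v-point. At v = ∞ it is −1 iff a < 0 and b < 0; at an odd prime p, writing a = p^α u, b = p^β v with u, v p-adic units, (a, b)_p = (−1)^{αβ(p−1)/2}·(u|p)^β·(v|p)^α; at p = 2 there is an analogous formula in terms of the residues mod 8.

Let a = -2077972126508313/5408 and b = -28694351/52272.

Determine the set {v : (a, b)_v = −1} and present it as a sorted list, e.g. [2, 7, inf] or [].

[3, inf]

Mod squares: a ≡ -34, b ≡ -35853. Check v ∈ {∞, 2, 3, 7, 11, 13, 17, 19, 31, 37}.
v=37: a=37^2·(≡30), b=37^1·(≡25) mod 37; (30|37)=+1, (25|37)=+1; (−1)^{2·1·18}·(+1)^1·(+1)^2 = +1.
v=11: a=11^0·(≡6), b=11^-2·(≡6) mod 11; (6|11)=-1, (6|11)=-1; (−1)^{0·-2·5}·(-1)^-2·(-1)^0 = +1.
v=7: a=7^2·(≡4), b=7^4·(≡4) mod 7; (4|7)=+1, (4|7)=+1; (−1)^{2·4·3}·(+1)^4·(+1)^2 = +1.
v=17: a=17^3·(≡4), b=17^1·(≡8) mod 17; (4|17)=+1, (8|17)=+1; (−1)^{3·1·8}·(+1)^1·(+1)^3 = +1.
v=∞: -34 < 0 and -35853 < 0  ⇒  (a,b)_∞ = -1.
v=31: a=31^2·(≡20), b=31^0·(≡4) mod 31; (20|31)=+1, (4|31)=+1; (−1)^{2·0·15}·(+1)^0·(+1)^2 = +1.
v=19: a=19^0·(≡9), b=19^1·(≡8) mod 19; (9|19)=+1, (8|19)=-1; (−1)^{0·1·9}·(+1)^1·(-1)^0 = +1.
v=2: v_2(a)=-5, v_2(b)=-4; units ≡ 7, 3 (mod 8); ε·ε+αω+βω = 1·1+-5·1+-4·0 ≡ 0  ⇒  (a,b)_2 = +1.
v=13: a=13^-2·(≡5), b=13^0·(≡10) mod 13; (5|13)=-1, (10|13)=+1; (−1)^{-2·0·6}·(-1)^0·(+1)^-2 = +1.
v=3: a=3^8·(≡2), b=3^-3·(≡1) mod 3; (2|3)=-1, (1|3)=+1; (−1)^{8·-3·1}·(-1)^-3·(+1)^8 = -1.
Ram(-34, -35853) = {3, ∞}; no ℚ_3-point on the conic.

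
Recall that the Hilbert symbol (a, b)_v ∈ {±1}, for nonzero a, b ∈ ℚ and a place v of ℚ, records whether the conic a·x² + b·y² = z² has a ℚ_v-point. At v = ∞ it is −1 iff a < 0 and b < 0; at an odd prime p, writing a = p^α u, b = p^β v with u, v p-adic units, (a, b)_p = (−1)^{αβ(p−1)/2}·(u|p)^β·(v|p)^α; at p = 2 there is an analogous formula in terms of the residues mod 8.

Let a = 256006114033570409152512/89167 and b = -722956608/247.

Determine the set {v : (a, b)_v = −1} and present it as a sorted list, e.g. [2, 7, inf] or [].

Mod squares: a ≡ 62491, b ≡ -2562131. Check v ∈ {∞, 2, 3, 11, 13, 19, 23, 41}.
v=41: a=41^2·(≡17), b=41^1·(≡28) mod 41; (17|41)=-1, (28|41)=-1; (−1)^{2·1·20}·(-1)^1·(-1)^2 = -1.
v=3: a=3^4·(≡1), b=3^2·(≡1) mod 3; (1|3)=+1, (1|3)=+1; (−1)^{4·2·1}·(+1)^2·(+1)^4 = +1.
v=13: a=13^-1·(≡3), b=13^-1·(≡7) mod 13; (3|13)=+1, (7|13)=-1; (−1)^{-1·-1·6}·(+1)^-1·(-1)^-1 = -1.
v=∞: 62491 > 0 and -2562131 < 0  ⇒  (a,b)_∞ = +1.
v=23: a=23^3·(≡9), b=23^1·(≡14) mod 23; (9|23)=+1, (14|23)=-1; (−1)^{3·1·11}·(+1)^1·(-1)^3 = +1.
v=19: a=19^-3·(≡13), b=19^-1·(≡12) mod 19; (13|19)=-1, (12|19)=-1; (−1)^{-3·-1·9}·(-1)^-1·(-1)^-3 = -1.
v=11: a=11^9·(≡5), b=11^3·(≡9) mod 11; (5|11)=+1, (9|11)=+1; (−1)^{9·3·5}·(+1)^3·(+1)^9 = -1.
v=2: v_2(a)=16, v_2(b)=6; units ≡ 3, 5 (mod 8); ε·ε+αω+βω = 1·0+16·1+6·1 ≡ 0  ⇒  (a,b)_2 = +1.
|Ram(62491, -2562131)| = 4, even; anisotropic at {11, 13, 19, 41}.

[11, 13, 19, 41]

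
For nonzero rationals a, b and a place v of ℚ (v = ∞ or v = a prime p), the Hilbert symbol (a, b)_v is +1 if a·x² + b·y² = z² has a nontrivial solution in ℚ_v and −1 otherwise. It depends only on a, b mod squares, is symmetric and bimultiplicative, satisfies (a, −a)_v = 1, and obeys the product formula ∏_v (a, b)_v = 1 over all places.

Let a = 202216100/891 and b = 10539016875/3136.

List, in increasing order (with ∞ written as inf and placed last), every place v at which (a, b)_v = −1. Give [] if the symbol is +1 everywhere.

(a, b) ≡ (22243771, 667) mod (ℚ^×)²; places V = {2, 3, 5, 7, 11, 23, 29, 31, 37, 41, 43, 53, ∞}.
(a,b)_7: α=0, u≡1; β=-2, v≡2 (mod 7); (1|7)=+1, (2|7)=+1; sign (−1)^0·+1^-2·+1^0 = +1.
(a,b)_43: α=1, u≡39; β=0, v≡33 (mod 43); (39|43)=-1, (33|43)=-1; sign (−1)^0·-1^0·-1^1 = -1.
(a,b)_11: α=-1, u≡5; β=0, v≡2 (mod 11); (5|11)=+1, (2|11)=-1; sign (−1)^0·+1^0·-1^-1 = -1.
(a,b)_5: α=2, u≡4; β=4, v≡2 (mod 5); (4|5)=+1, (2|5)=-1; sign (−1)^0·+1^4·-1^2 = +1.
(a,b)_2: α=2, β=-6; u≡3, v≡3 (mod 8); ε(u)ε(v)=1·1, αω(v)=2·1, βω(u)=-6·1; sum ≡ 1  ⇒  -1.
(a,b)_53: α=0, u≡10; β=2, v≡30 (mod 53); (10|53)=+1, (30|53)=-1; sign (−1)^0·+1^2·-1^0 = +1.
(a,b)_29: α=0, u≡11; β=1, v≡23 (mod 29); (11|29)=-1, (23|29)=+1; sign (−1)^0·-1^1·+1^0 = -1.
(a,b)_∞: sgn(22243771)=+, sgn(667)=+, so +1.
(a,b)_3: α=-4, u≡1; β=2, v≡1 (mod 3); (1|3)=+1, (1|3)=+1; sign (−1)^0·+1^2·+1^-4 = +1.
(a,b)_31: α=1, u≡21; β=0, v≡8 (mod 31); (21|31)=-1, (8|31)=+1; sign (−1)^0·-1^0·+1^1 = +1.
(a,b)_37: α=1, u≡10; β=0, v≡25 (mod 37); (10|37)=+1, (25|37)=+1; sign (−1)^0·+1^0·+1^1 = +1.
(a,b)_41: α=1, u≡7; β=0, v≡35 (mod 41); (7|41)=-1, (35|41)=-1; sign (−1)^0·-1^0·-1^1 = -1.
(a,b)_23: α=0, u≡14; β=1, v≡12 (mod 23); (14|23)=-1, (12|23)=+1; sign (−1)^0·-1^1·+1^0 = -1.
|Ram(22243771, 667)| = 6, even; anisotropic at {2, 11, 23, 29, 41, 43}.

[2, 11, 23, 29, 41, 43]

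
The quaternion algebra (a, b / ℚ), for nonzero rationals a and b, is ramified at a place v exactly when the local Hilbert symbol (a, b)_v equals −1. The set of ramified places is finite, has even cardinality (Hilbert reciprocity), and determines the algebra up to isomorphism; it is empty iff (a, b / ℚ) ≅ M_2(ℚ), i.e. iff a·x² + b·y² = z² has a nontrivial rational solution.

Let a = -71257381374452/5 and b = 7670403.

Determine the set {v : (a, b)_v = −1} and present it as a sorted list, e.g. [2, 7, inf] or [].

[2, 3, 5, 41]

(a, b) ≡ (-2665, 3) mod (ℚ^×)²; places V = {2, 3, 5, 7, 13, 41, ∞}.
(a,b)_13: α=3, u≡9; β=2, v≡4 (mod 13); (9|13)=+1, (4|13)=+1; sign (−1)^0·+1^2·+1^3 = +1.
(a,b)_∞: sgn(-2665)=−, sgn(3)=+, so +1.
(a,b)_3: α=0, u≡2; β=3, v≡1 (mod 3); (2|3)=-1, (1|3)=+1; sign (−1)^0·-1^3·+1^0 = -1.
(a,b)_41: α=3, u≡26; β=2, v≡12 (mod 41); (26|41)=-1, (12|41)=-1; sign (−1)^0·-1^2·-1^3 = -1.
(a,b)_7: α=6, u≡2; β=0, v≡6 (mod 7); (2|7)=+1, (6|7)=-1; sign (−1)^0·+1^0·-1^6 = +1.
(a,b)_2: α=2, β=0; u≡7, v≡3 (mod 8); ε(u)ε(v)=1·1, αω(v)=2·1, βω(u)=0·0; sum ≡ 1  ⇒  -1.
(a,b)_5: α=-1, u≡3; β=0, v≡3 (mod 5); (3|5)=-1, (3|5)=-1; sign (−1)^0·-1^0·-1^-1 = -1.
|Ram(-2665, 3)| = 4, even; anisotropic at {2, 3, 5, 41}.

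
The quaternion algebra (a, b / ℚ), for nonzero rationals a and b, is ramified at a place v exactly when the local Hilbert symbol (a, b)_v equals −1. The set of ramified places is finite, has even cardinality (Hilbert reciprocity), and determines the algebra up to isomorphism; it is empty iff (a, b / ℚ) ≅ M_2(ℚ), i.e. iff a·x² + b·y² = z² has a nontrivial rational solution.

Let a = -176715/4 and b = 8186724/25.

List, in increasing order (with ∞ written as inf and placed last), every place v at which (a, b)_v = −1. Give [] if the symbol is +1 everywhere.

[11, 13]

(a, b) ≡ (-19635, 4641) mod (ℚ^×)²; places V = {2, 3, 5, 7, 11, 13, 17, ∞}.
(a,b)_∞: sgn(-19635)=−, sgn(4641)=+, so +1.
(a,b)_3: α=3, u≡1; β=3, v≡2 (mod 3); (1|3)=+1, (2|3)=-1; sign (−1)^1·+1^3·-1^3 = +1.
(a,b)_5: α=1, u≡3; β=-2, v≡4 (mod 5); (3|5)=-1, (4|5)=+1; sign (−1)^0·-1^-2·+1^1 = +1.
(a,b)_7: α=1, u≡1; β=3, v≡3 (mod 7); (1|7)=+1, (3|7)=-1; sign (−1)^1·+1^3·-1^1 = +1.
(a,b)_17: α=1, u≡15; β=1, v≡8 (mod 17); (15|17)=+1, (8|17)=+1; sign (−1)^0·+1^1·+1^1 = +1.
(a,b)_11: α=1, u≡7; β=0, v≡6 (mod 11); (7|11)=-1, (6|11)=-1; sign (−1)^0·-1^0·-1^1 = -1.
(a,b)_13: α=0, u≡5; β=1, v≡11 (mod 13); (5|13)=-1, (11|13)=-1; sign (−1)^0·-1^1·-1^0 = -1.
(a,b)_2: α=-2, β=2; u≡5, v≡1 (mod 8); ε(u)ε(v)=0·0, αω(v)=-2·0, βω(u)=2·1; sum ≡ 0  ⇒  +1.
Ram(-19635, 4641) = {11, 13}; no ℚ_11-point on the conic.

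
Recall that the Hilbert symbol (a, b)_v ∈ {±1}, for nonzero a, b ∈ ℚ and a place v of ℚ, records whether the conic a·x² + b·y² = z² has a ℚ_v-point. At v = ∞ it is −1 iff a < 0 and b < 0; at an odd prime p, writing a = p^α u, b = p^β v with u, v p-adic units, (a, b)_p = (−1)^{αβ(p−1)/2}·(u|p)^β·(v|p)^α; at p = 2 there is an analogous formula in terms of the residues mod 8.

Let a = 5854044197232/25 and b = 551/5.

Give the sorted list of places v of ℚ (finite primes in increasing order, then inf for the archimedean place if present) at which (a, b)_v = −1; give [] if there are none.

Mod squares: a ≡ 133903, b ≡ 2755. Check v ∈ {∞, 2, 3, 5, 7, 11, 19, 29, 37, 47}.
v=∞: 133903 > 0 and 2755 > 0  ⇒  (a,b)_∞ = +1.
v=47: a=47^1·(≡26), b=47^0·(≡35) mod 47; (26|47)=-1, (35|47)=-1; (−1)^{1·0·23}·(-1)^0·(-1)^1 = -1.
v=5: a=5^-2·(≡2), b=5^-1·(≡1) mod 5; (2|5)=-1, (1|5)=+1; (−1)^{-2·-1·2}·(-1)^-1·(+1)^-2 = -1.
v=11: a=11^1·(≡6), b=11^0·(≡9) mod 11; (6|11)=-1, (9|11)=+1; (−1)^{1·0·5}·(-1)^0·(+1)^1 = +1.
v=3: a=3^2·(≡1), b=3^0·(≡1) mod 3; (1|3)=+1, (1|3)=+1; (−1)^{2·0·1}·(+1)^0·(+1)^2 = +1.
v=19: a=19^2·(≡3), b=19^1·(≡2) mod 19; (3|19)=-1, (2|19)=-1; (−1)^{2·1·9}·(-1)^1·(-1)^2 = -1.
v=29: a=29^2·(≡18), b=29^1·(≡27) mod 29; (18|29)=-1, (27|29)=-1; (−1)^{2·1·14}·(-1)^1·(-1)^2 = -1.
v=7: a=7^1·(≡6), b=7^0·(≡1) mod 7; (6|7)=-1, (1|7)=+1; (−1)^{1·0·3}·(-1)^0·(+1)^1 = +1.
v=2: v_2(a)=4, v_2(b)=0; units ≡ 7, 3 (mod 8); ε·ε+αω+βω = 1·1+4·1+0·0 ≡ 1  ⇒  (a,b)_2 = -1.
v=37: a=37^1·(≡12), b=37^0·(≡14) mod 37; (12|37)=+1, (14|37)=-1; (−1)^{1·0·18}·(+1)^0·(-1)^1 = -1.
Ram(133903, 2755) = {2, 5, 19, 29, 37, 47}; no ℚ_2-point on the conic.

[2, 5, 19, 29, 37, 47]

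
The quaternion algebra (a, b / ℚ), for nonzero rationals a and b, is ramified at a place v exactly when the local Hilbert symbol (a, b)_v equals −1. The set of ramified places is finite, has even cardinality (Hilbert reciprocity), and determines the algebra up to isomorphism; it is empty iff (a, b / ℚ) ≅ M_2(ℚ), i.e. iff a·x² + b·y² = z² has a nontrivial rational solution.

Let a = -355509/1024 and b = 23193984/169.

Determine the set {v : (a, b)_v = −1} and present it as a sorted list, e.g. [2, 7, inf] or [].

(a, b) ≡ (-4389, 1254) mod (ℚ^×)²; places V = {2, 3, 7, 11, 13, 17, 19, ∞}.
(a,b)_7: α=1, u≡6; β=0, v≡2 (mod 7); (6|7)=-1, (2|7)=+1; sign (−1)^0·-1^0·+1^1 = +1.
(a,b)_2: α=-10, β=7; u≡3, v≡3 (mod 8); ε(u)ε(v)=1·1, αω(v)=-10·1, βω(u)=7·1; sum ≡ 0  ⇒  +1.
(a,b)_19: α=1, u≡17; β=1, v≡7 (mod 19); (17|19)=+1, (7|19)=+1; sign (−1)^1·+1^1·+1^1 = -1.
(a,b)_13: α=0, u≡8; β=-2, v≡8 (mod 13); (8|13)=-1, (8|13)=-1; sign (−1)^0·-1^-2·-1^0 = +1.
(a,b)_∞: sgn(-4389)=−, sgn(1254)=+, so +1.
(a,b)_17: α=0, u≡3; β=2, v≡1 (mod 17); (3|17)=-1, (1|17)=+1; sign (−1)^0·-1^2·+1^0 = +1.
(a,b)_11: α=1, u≡10; β=1, v≡5 (mod 11); (10|11)=-1, (5|11)=+1; sign (−1)^1·-1^1·+1^1 = +1.
(a,b)_3: α=5, u≡1; β=1, v≡1 (mod 3); (1|3)=+1, (1|3)=+1; sign (−1)^1·+1^1·+1^5 = -1.
|Ram(-4389, 1254)| = 2, even; anisotropic at {3, 19}.

[3, 19]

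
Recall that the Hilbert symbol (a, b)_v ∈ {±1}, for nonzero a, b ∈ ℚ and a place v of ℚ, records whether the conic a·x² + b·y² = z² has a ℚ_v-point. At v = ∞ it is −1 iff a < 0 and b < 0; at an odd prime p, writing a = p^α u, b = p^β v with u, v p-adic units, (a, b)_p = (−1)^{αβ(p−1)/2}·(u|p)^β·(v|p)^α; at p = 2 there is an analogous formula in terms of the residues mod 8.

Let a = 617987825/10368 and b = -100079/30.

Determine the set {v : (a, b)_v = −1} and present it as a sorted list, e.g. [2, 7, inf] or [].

[13, 19]

(a, b) ≡ (58786, -3570) mod (ℚ^×)²; places V = {2, 3, 5, 7, 13, 17, 19, 29, ∞}.
(a,b)_3: α=-4, u≡1; β=-1, v≡1 (mod 3); (1|3)=+1, (1|3)=+1; sign (−1)^0·+1^-1·+1^-4 = +1.
(a,b)_7: α=1, u≡3; β=1, v≡2 (mod 7); (3|7)=-1, (2|7)=+1; sign (−1)^1·-1^1·+1^1 = +1.
(a,b)_17: α=1, u≡7; β=1, v≡14 (mod 17); (7|17)=-1, (14|17)=-1; sign (−1)^0·-1^1·-1^1 = +1.
(a,b)_∞: sgn(58786)=+, sgn(-3570)=−, so +1.
(a,b)_29: α=2, u≡17; β=2, v≡26 (mod 29); (17|29)=-1, (26|29)=-1; sign (−1)^0·-1^2·-1^2 = +1.
(a,b)_5: α=2, u≡1; β=-1, v≡1 (mod 5); (1|5)=+1, (1|5)=+1; sign (−1)^0·+1^-1·+1^2 = +1.
(a,b)_2: α=-7, β=-1; u≡1, v≡7 (mod 8); ε(u)ε(v)=0·1, αω(v)=-7·0, βω(u)=-1·0; sum ≡ 0  ⇒  +1.
(a,b)_19: α=1, u≡17; β=0, v≡15 (mod 19); (17|19)=+1, (15|19)=-1; sign (−1)^0·+1^0·-1^1 = -1.
(a,b)_13: α=1, u≡5; β=0, v≡2 (mod 13); (5|13)=-1, (2|13)=-1; sign (−1)^0·-1^0·-1^1 = -1.
|Ram(58786, -3570)| = 2, even; anisotropic at {13, 19}.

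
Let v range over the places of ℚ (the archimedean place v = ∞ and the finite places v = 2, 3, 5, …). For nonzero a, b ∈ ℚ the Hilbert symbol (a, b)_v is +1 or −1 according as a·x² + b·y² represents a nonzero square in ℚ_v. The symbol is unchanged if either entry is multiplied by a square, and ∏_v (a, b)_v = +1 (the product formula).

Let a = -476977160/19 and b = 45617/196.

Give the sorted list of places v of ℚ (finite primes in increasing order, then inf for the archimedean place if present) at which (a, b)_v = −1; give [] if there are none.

[5, 13]

Mod squares: a ≡ -64790, b ≡ 377. Check v ∈ {∞, 2, 5, 7, 11, 13, 17, 19, 29, 31}.
v=19: a=19^-1·(≡18), b=19^0·(≡6) mod 19; (18|19)=-1, (6|19)=+1; (−1)^{-1·0·9}·(-1)^0·(+1)^-1 = +1.
v=17: a=17^2·(≡11), b=17^0·(≡12) mod 17; (11|17)=-1, (12|17)=-1; (−1)^{2·0·8}·(-1)^0·(-1)^2 = +1.
v=2: v_2(a)=3, v_2(b)=-2; units ≡ 5, 1 (mod 8); ε·ε+αω+βω = 0·0+3·0+-2·1 ≡ 0  ⇒  (a,b)_2 = +1.
v=31: a=31^1·(≡16), b=31^0·(≡14) mod 31; (16|31)=+1, (14|31)=+1; (−1)^{1·0·15}·(+1)^0·(+1)^1 = +1.
v=29: a=29^0·(≡24), b=29^1·(≡28) mod 29; (24|29)=+1, (28|29)=+1; (−1)^{0·1·14}·(+1)^1·(+1)^0 = +1.
v=13: a=13^0·(≡7), b=13^1·(≡12) mod 13; (7|13)=-1, (12|13)=+1; (−1)^{0·1·6}·(-1)^1·(+1)^0 = -1.
v=7: a=7^0·(≡1), b=7^-2·(≡3) mod 7; (1|7)=+1, (3|7)=-1; (−1)^{0·-2·3}·(+1)^-2·(-1)^0 = +1.
v=∞: -64790 < 0 and 377 > 0  ⇒  (a,b)_∞ = +1.
v=5: a=5^1·(≡2), b=5^0·(≡2) mod 5; (2|5)=-1, (2|5)=-1; (−1)^{1·0·2}·(-1)^0·(-1)^1 = -1.
v=11: a=11^3·(≡8), b=11^2·(≡4) mod 11; (8|11)=-1, (4|11)=+1; (−1)^{3·2·5}·(-1)^2·(+1)^3 = +1.
Ram(-64790, 377) = {5, 13}; no ℚ_5-point on the conic.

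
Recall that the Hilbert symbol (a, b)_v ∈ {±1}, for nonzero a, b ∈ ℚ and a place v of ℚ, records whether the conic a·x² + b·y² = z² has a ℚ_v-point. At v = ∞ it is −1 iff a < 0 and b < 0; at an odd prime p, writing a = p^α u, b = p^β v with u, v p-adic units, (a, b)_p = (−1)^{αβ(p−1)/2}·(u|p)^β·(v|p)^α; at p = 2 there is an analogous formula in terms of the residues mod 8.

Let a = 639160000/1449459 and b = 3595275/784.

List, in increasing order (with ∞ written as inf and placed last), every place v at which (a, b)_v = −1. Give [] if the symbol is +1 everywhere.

[11, 19]

Mod squares: a ≡ 209, b ≡ 19. Check v ∈ {∞, 2, 3, 5, 7, 11, 19, 29}.
v=∞: 209 > 0 and 19 > 0  ⇒  (a,b)_∞ = +1.
v=5: a=5^4·(≡4), b=5^2·(≡4) mod 5; (4|5)=+1, (4|5)=+1; (−1)^{4·2·2}·(+1)^2·(+1)^4 = +1.
v=19: a=19^1·(≡1), b=19^1·(≡16) mod 19; (1|19)=+1, (16|19)=+1; (−1)^{1·1·9}·(+1)^1·(+1)^1 = -1.
v=3: a=3^-2·(≡2), b=3^2·(≡1) mod 3; (2|3)=-1, (1|3)=+1; (−1)^{-2·2·1}·(-1)^2·(+1)^-2 = +1.
v=11: a=11^-5·(≡8), b=11^0·(≡8) mod 11; (8|11)=-1, (8|11)=-1; (−1)^{-5·0·5}·(-1)^0·(-1)^-5 = -1.
v=29: a=29^2·(≡20), b=29^2·(≡12) mod 29; (20|29)=+1, (12|29)=-1; (−1)^{2·2·14}·(+1)^2·(-1)^2 = +1.
v=2: v_2(a)=6, v_2(b)=-4; units ≡ 1, 3 (mod 8); ε·ε+αω+βω = 0·1+6·1+-4·0 ≡ 0  ⇒  (a,b)_2 = +1.
v=7: a=7^0·(≡6), b=7^-2·(≡6) mod 7; (6|7)=-1, (6|7)=-1; (−1)^{0·-2·3}·(-1)^-2·(-1)^0 = +1.
Ram(209, 19) = {11, 19}; no ℚ_11-point on the conic.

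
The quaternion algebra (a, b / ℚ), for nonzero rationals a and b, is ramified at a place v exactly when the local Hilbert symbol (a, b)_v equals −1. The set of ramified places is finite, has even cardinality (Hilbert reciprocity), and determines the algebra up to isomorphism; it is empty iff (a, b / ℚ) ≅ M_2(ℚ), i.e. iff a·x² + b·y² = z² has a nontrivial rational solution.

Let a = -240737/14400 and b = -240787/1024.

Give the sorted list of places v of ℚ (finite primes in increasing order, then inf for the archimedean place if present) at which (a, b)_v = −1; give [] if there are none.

[29, inf]

(a, b) ≡ (-17, -667) mod (ℚ^×)²; places V = {2, 3, 5, 7, 17, 19, 23, 29, ∞}.
(a,b)_23: α=0, u≡2; β=1, v≡15 (mod 23); (2|23)=+1, (15|23)=-1; sign (−1)^0·+1^1·-1^0 = +1.
(a,b)_29: α=0, u≡14; β=1, v≡28 (mod 29); (14|29)=-1, (28|29)=+1; sign (−1)^0·-1^1·+1^0 = -1.
(a,b)_7: α=2, u≡1; β=0, v≡3 (mod 7); (1|7)=+1, (3|7)=-1; sign (−1)^0·+1^0·-1^2 = +1.
(a,b)_19: α=0, u≡13; β=2, v≡1 (mod 19); (13|19)=-1, (1|19)=+1; sign (−1)^0·-1^2·+1^0 = +1.
(a,b)_3: α=-2, u≡1; β=0, v≡2 (mod 3); (1|3)=+1, (2|3)=-1; sign (−1)^0·+1^0·-1^-2 = +1.
(a,b)_∞: sgn(-17)=−, sgn(-667)=−, so -1.
(a,b)_2: α=-6, β=-10; u≡7, v≡5 (mod 8); ε(u)ε(v)=1·0, αω(v)=-6·1, βω(u)=-10·0; sum ≡ 0  ⇒  +1.
(a,b)_17: α=3, u≡2; β=0, v≡13 (mod 17); (2|17)=+1, (13|17)=+1; sign (−1)^0·+1^0·+1^3 = +1.
(a,b)_5: α=-2, u≡3; β=0, v≡2 (mod 5); (3|5)=-1, (2|5)=-1; sign (−1)^0·-1^0·-1^-2 = +1.
(-17, -667 / ℚ) ramifies at {29, ∞}: a division algebra.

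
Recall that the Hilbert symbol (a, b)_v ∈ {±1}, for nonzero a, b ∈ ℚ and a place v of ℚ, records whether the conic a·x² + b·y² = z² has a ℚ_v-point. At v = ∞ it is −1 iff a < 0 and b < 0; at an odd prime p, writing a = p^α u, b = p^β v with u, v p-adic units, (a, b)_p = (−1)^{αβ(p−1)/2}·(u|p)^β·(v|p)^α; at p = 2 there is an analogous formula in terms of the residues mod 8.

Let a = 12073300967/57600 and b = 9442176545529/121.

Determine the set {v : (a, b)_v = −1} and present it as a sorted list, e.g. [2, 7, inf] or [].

(a, b) ≡ (39767, 1729) mod (ℚ^×)²; places V = {2, 3, 5, 7, 11, 13, 17, 19, 23, 29, ∞}.
(a,b)_29: α=2, u≡27; β=0, v≡14 (mod 29); (27|29)=-1, (14|29)=-1; sign (−1)^0·-1^0·-1^2 = +1.
(a,b)_23: α=1, u≡12; β=2, v≡2 (mod 23); (12|23)=+1, (2|23)=+1; sign (−1)^0·+1^2·+1^1 = +1.
(a,b)_19: α=3, u≡10; β=1, v≡15 (mod 19); (10|19)=-1, (15|19)=-1; sign (−1)^1·-1^1·-1^3 = -1.
(a,b)_7: α=1, u≡4; β=3, v≡1 (mod 7); (4|7)=+1, (1|7)=+1; sign (−1)^1·+1^3·+1^1 = -1.
(a,b)_17: α=0, u≡15; β=2, v≡14 (mod 17); (15|17)=+1, (14|17)=-1; sign (−1)^0·+1^2·-1^0 = +1.
(a,b)_13: α=1, u≡10; β=1, v≡1 (mod 13); (10|13)=+1, (1|13)=+1; sign (−1)^0·+1^1·+1^1 = +1.
(a,b)_11: α=0, u≡6; β=-2, v≡2 (mod 11); (6|11)=-1, (2|11)=-1; sign (−1)^0·-1^-2·-1^0 = +1.
(a,b)_∞: sgn(39767)=+, sgn(1729)=+, so +1.
(a,b)_3: α=-2, u≡2; β=6, v≡1 (mod 3); (2|3)=-1, (1|3)=+1; sign (−1)^0·-1^6·+1^-2 = +1.
(a,b)_2: α=-8, β=0; u≡7, v≡1 (mod 8); ε(u)ε(v)=1·0, αω(v)=-8·0, βω(u)=0·0; sum ≡ 0  ⇒  +1.
(a,b)_5: α=-2, u≡3; β=0, v≡4 (mod 5); (3|5)=-1, (4|5)=+1; sign (−1)^0·-1^0·+1^-2 = +1.
Ram(39767, 1729) = {7, 19}; no ℚ_7-point on the conic.

[7, 19]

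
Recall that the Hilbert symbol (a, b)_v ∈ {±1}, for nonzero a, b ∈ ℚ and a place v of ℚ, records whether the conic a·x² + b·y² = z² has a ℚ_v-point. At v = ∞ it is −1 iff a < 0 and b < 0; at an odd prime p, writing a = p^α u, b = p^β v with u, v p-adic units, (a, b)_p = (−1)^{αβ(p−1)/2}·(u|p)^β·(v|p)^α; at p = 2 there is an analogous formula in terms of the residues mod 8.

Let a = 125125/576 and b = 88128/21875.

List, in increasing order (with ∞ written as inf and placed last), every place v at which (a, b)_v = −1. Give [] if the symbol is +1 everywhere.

Mod squares: a ≡ 5005, b ≡ 595. Check v ∈ {∞, 2, 3, 5, 7, 11, 13, 17}.
v=17: a=17^0·(≡6), b=17^1·(≡13) mod 17; (6|17)=-1, (13|17)=+1; (−1)^{0·1·8}·(-1)^1·(+1)^0 = -1.
v=11: a=11^1·(≡3), b=11^0·(≡1) mod 11; (3|11)=+1, (1|11)=+1; (−1)^{1·0·5}·(+1)^0·(+1)^1 = +1.
v=7: a=7^1·(≡2), b=7^-1·(≡4) mod 7; (2|7)=+1, (4|7)=+1; (−1)^{1·-1·3}·(+1)^-1·(+1)^1 = -1.
v=2: v_2(a)=-6, v_2(b)=6; units ≡ 5, 3 (mod 8); ε·ε+αω+βω = 0·1+-6·1+6·1 ≡ 0  ⇒  (a,b)_2 = +1.
v=13: a=13^1·(≡11), b=13^0·(≡3) mod 13; (11|13)=-1, (3|13)=+1; (−1)^{1·0·6}·(-1)^0·(+1)^1 = +1.
v=∞: 5005 > 0 and 595 > 0  ⇒  (a,b)_∞ = +1.
v=3: a=3^-2·(≡1), b=3^4·(≡1) mod 3; (1|3)=+1, (1|3)=+1; (−1)^{-2·4·1}·(+1)^4·(+1)^-2 = +1.
v=5: a=5^3·(≡1), b=5^-5·(≡4) mod 5; (1|5)=+1, (4|5)=+1; (−1)^{3·-5·2}·(+1)^-5·(+1)^3 = +1.
(5005, 595 / ℚ) ramifies at {7, 17}: a division algebra.

[7, 17]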